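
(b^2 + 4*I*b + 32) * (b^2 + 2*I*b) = b^4 + 6*I*b^3 + 24*b^2 + 64*I*b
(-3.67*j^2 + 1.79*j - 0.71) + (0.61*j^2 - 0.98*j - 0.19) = -3.06*j^2 + 0.81*j - 0.9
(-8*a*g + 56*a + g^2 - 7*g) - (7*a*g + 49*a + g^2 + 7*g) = -15*a*g + 7*a - 14*g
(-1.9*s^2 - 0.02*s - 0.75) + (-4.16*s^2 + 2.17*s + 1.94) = -6.06*s^2 + 2.15*s + 1.19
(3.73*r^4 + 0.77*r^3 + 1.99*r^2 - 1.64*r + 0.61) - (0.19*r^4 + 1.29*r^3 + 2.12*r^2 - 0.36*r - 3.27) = 3.54*r^4 - 0.52*r^3 - 0.13*r^2 - 1.28*r + 3.88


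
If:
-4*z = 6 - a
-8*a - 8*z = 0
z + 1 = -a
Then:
No Solution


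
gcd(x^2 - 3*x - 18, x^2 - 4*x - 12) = x - 6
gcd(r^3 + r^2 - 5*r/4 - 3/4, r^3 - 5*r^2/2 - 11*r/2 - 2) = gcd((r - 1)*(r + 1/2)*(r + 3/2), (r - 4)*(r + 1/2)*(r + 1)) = r + 1/2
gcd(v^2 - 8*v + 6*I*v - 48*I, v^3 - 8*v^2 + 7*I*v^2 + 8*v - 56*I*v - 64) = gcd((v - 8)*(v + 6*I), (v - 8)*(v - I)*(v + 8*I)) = v - 8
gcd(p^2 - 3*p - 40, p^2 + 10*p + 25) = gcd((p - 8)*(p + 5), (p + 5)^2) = p + 5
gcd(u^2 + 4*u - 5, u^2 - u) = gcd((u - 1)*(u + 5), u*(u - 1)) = u - 1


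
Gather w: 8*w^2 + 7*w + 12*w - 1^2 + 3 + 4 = 8*w^2 + 19*w + 6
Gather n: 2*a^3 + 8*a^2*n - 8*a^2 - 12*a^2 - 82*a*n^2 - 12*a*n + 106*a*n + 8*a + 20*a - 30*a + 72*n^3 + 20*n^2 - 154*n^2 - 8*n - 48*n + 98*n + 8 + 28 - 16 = 2*a^3 - 20*a^2 - 2*a + 72*n^3 + n^2*(-82*a - 134) + n*(8*a^2 + 94*a + 42) + 20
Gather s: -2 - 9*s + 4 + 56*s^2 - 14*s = 56*s^2 - 23*s + 2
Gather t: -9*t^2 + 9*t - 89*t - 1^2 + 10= -9*t^2 - 80*t + 9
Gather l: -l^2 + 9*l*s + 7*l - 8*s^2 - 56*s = -l^2 + l*(9*s + 7) - 8*s^2 - 56*s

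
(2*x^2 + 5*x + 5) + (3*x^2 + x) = 5*x^2 + 6*x + 5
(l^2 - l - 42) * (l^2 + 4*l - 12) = l^4 + 3*l^3 - 58*l^2 - 156*l + 504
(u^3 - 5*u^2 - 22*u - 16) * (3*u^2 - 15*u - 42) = 3*u^5 - 30*u^4 - 33*u^3 + 492*u^2 + 1164*u + 672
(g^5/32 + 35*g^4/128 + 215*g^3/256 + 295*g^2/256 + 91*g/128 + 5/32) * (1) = g^5/32 + 35*g^4/128 + 215*g^3/256 + 295*g^2/256 + 91*g/128 + 5/32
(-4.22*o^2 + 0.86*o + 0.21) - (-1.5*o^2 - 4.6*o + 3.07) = -2.72*o^2 + 5.46*o - 2.86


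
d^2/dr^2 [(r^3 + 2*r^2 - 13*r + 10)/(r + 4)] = 2*(r^3 + 12*r^2 + 48*r + 94)/(r^3 + 12*r^2 + 48*r + 64)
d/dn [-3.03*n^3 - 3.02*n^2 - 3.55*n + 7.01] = -9.09*n^2 - 6.04*n - 3.55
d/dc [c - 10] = 1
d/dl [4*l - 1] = 4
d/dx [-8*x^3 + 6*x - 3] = 6 - 24*x^2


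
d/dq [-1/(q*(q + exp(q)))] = (q*(exp(q) + 1) + q + exp(q))/(q^2*(q + exp(q))^2)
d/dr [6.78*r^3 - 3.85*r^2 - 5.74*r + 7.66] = 20.34*r^2 - 7.7*r - 5.74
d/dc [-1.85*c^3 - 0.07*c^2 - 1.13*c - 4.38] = -5.55*c^2 - 0.14*c - 1.13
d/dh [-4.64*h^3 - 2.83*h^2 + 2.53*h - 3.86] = -13.92*h^2 - 5.66*h + 2.53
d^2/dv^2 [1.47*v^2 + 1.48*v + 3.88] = 2.94000000000000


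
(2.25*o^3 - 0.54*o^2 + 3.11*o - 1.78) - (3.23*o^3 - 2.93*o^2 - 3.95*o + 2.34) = -0.98*o^3 + 2.39*o^2 + 7.06*o - 4.12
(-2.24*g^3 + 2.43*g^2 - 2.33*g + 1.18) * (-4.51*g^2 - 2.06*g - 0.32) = 10.1024*g^5 - 6.3449*g^4 + 6.2193*g^3 - 1.2996*g^2 - 1.6852*g - 0.3776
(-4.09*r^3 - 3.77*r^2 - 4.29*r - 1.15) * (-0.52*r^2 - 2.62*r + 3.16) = 2.1268*r^5 + 12.6762*r^4 - 0.8162*r^3 - 0.0753999999999984*r^2 - 10.5434*r - 3.634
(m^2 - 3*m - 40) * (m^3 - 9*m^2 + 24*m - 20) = m^5 - 12*m^4 + 11*m^3 + 268*m^2 - 900*m + 800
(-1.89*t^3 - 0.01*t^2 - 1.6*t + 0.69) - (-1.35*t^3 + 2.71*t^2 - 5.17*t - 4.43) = -0.54*t^3 - 2.72*t^2 + 3.57*t + 5.12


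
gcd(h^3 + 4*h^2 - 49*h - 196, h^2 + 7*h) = h + 7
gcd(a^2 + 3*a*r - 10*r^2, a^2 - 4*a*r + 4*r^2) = -a + 2*r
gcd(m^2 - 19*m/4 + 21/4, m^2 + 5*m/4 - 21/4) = m - 7/4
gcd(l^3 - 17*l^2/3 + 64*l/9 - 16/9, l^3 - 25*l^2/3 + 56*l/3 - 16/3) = l^2 - 13*l/3 + 4/3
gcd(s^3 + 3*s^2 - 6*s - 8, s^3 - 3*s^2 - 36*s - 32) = s^2 + 5*s + 4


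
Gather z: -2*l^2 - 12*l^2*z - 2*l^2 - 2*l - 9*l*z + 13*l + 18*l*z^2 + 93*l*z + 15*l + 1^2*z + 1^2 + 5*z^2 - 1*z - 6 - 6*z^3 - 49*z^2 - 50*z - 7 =-4*l^2 + 26*l - 6*z^3 + z^2*(18*l - 44) + z*(-12*l^2 + 84*l - 50) - 12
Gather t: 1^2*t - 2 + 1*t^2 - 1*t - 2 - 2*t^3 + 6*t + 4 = -2*t^3 + t^2 + 6*t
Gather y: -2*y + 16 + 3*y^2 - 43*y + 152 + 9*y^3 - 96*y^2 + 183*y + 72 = 9*y^3 - 93*y^2 + 138*y + 240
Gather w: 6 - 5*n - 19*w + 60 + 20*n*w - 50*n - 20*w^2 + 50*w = -55*n - 20*w^2 + w*(20*n + 31) + 66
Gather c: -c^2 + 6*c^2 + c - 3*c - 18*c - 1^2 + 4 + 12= 5*c^2 - 20*c + 15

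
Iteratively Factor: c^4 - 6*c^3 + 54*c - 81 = (c + 3)*(c^3 - 9*c^2 + 27*c - 27) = (c - 3)*(c + 3)*(c^2 - 6*c + 9) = (c - 3)^2*(c + 3)*(c - 3)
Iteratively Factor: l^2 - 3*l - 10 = (l - 5)*(l + 2)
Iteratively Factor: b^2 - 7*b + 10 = (b - 2)*(b - 5)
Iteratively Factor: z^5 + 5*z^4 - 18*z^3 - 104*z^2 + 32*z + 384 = (z + 4)*(z^4 + z^3 - 22*z^2 - 16*z + 96) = (z + 3)*(z + 4)*(z^3 - 2*z^2 - 16*z + 32) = (z - 4)*(z + 3)*(z + 4)*(z^2 + 2*z - 8) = (z - 4)*(z - 2)*(z + 3)*(z + 4)*(z + 4)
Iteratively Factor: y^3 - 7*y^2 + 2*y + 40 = (y - 5)*(y^2 - 2*y - 8) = (y - 5)*(y + 2)*(y - 4)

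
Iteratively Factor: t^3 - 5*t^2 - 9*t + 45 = (t + 3)*(t^2 - 8*t + 15) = (t - 3)*(t + 3)*(t - 5)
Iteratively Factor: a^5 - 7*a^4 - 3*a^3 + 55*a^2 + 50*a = (a + 2)*(a^4 - 9*a^3 + 15*a^2 + 25*a) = (a + 1)*(a + 2)*(a^3 - 10*a^2 + 25*a) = a*(a + 1)*(a + 2)*(a^2 - 10*a + 25) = a*(a - 5)*(a + 1)*(a + 2)*(a - 5)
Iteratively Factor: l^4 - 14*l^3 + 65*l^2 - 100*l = (l)*(l^3 - 14*l^2 + 65*l - 100) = l*(l - 5)*(l^2 - 9*l + 20) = l*(l - 5)^2*(l - 4)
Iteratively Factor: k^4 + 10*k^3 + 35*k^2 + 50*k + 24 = (k + 3)*(k^3 + 7*k^2 + 14*k + 8) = (k + 2)*(k + 3)*(k^2 + 5*k + 4) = (k + 2)*(k + 3)*(k + 4)*(k + 1)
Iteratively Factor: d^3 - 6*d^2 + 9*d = (d - 3)*(d^2 - 3*d) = d*(d - 3)*(d - 3)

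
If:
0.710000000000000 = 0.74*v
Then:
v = 0.96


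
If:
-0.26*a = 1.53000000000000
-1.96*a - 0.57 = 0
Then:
No Solution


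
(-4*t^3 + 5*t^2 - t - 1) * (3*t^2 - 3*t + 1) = -12*t^5 + 27*t^4 - 22*t^3 + 5*t^2 + 2*t - 1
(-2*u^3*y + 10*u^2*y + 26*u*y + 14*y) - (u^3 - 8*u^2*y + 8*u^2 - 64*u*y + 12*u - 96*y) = -2*u^3*y - u^3 + 18*u^2*y - 8*u^2 + 90*u*y - 12*u + 110*y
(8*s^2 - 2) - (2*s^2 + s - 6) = 6*s^2 - s + 4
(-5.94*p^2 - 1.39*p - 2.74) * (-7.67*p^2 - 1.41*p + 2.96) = 45.5598*p^4 + 19.0367*p^3 + 5.3933*p^2 - 0.251*p - 8.1104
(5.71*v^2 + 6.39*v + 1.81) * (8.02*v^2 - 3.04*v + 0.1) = 45.7942*v^4 + 33.8894*v^3 - 4.3384*v^2 - 4.8634*v + 0.181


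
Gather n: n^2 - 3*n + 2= n^2 - 3*n + 2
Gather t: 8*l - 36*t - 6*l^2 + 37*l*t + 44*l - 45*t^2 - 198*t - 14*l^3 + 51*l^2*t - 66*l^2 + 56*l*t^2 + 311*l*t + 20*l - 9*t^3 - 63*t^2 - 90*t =-14*l^3 - 72*l^2 + 72*l - 9*t^3 + t^2*(56*l - 108) + t*(51*l^2 + 348*l - 324)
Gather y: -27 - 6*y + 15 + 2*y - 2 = -4*y - 14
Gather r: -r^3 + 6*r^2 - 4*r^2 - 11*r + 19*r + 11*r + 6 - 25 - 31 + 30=-r^3 + 2*r^2 + 19*r - 20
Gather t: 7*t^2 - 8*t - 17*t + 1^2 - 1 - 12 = 7*t^2 - 25*t - 12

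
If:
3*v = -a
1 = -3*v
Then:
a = 1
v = -1/3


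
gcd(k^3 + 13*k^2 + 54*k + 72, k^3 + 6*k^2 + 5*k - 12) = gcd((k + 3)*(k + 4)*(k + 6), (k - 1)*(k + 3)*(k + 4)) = k^2 + 7*k + 12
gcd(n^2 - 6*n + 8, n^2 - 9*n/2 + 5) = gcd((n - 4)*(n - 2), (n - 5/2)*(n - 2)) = n - 2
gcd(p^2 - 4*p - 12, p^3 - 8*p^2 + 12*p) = p - 6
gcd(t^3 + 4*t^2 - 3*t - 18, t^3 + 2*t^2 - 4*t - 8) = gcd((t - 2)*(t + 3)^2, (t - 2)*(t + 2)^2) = t - 2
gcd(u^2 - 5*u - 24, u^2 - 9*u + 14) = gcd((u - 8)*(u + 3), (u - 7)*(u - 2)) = 1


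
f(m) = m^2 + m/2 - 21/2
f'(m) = 2*m + 1/2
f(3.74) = 5.36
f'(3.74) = 7.98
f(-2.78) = -4.16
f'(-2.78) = -5.06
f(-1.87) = -7.94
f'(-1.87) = -3.24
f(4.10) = 8.36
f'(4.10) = 8.70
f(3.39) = 2.69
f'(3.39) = 7.28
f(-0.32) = -10.56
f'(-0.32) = -0.14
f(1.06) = -8.85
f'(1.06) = 2.62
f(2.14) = -4.85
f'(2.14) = 4.78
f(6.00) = 28.50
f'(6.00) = 12.50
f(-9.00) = 66.00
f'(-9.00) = -17.50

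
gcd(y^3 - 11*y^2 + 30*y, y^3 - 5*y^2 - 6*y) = y^2 - 6*y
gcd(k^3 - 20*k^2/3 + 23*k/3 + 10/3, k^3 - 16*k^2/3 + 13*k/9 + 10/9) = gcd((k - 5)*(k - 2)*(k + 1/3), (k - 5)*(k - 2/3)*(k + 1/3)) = k^2 - 14*k/3 - 5/3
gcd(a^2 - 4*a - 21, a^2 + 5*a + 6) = a + 3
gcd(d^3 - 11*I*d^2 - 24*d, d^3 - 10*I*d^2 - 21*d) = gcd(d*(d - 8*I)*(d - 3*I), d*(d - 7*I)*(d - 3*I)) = d^2 - 3*I*d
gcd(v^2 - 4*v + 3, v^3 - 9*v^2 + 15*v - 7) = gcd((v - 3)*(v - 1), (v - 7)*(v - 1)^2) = v - 1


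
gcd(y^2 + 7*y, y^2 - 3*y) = y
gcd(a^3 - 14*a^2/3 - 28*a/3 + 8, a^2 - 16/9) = 1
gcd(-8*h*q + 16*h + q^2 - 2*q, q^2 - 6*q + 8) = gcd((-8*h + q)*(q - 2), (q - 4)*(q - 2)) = q - 2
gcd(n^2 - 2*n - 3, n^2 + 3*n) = 1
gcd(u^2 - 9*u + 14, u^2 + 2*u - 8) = u - 2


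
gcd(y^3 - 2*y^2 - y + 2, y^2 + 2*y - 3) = y - 1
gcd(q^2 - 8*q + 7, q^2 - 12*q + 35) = q - 7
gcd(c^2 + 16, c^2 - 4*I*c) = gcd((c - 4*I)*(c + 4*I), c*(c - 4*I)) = c - 4*I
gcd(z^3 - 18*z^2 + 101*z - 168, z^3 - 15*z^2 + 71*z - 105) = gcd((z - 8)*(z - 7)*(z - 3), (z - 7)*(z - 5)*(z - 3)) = z^2 - 10*z + 21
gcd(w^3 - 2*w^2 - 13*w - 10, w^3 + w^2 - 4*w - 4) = w^2 + 3*w + 2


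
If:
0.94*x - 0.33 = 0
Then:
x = 0.35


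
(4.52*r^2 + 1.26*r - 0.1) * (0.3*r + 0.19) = 1.356*r^3 + 1.2368*r^2 + 0.2094*r - 0.019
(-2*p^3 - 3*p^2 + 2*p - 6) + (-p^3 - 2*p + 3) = -3*p^3 - 3*p^2 - 3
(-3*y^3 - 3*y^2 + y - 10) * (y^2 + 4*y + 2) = -3*y^5 - 15*y^4 - 17*y^3 - 12*y^2 - 38*y - 20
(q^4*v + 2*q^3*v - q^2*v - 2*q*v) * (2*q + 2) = 2*q^5*v + 6*q^4*v + 2*q^3*v - 6*q^2*v - 4*q*v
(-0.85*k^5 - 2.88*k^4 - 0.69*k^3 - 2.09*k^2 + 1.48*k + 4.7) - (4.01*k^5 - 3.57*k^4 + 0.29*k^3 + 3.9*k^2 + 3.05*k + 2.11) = -4.86*k^5 + 0.69*k^4 - 0.98*k^3 - 5.99*k^2 - 1.57*k + 2.59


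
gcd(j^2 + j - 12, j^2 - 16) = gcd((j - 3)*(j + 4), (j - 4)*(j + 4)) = j + 4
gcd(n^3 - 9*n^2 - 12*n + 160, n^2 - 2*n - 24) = n + 4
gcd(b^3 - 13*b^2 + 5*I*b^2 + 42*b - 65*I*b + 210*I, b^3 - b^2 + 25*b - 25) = b + 5*I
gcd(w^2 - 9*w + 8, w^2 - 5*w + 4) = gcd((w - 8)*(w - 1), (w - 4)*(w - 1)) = w - 1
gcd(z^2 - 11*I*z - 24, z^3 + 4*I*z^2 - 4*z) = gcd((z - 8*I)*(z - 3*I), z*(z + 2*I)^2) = 1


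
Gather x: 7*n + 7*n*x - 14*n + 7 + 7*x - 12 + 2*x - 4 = -7*n + x*(7*n + 9) - 9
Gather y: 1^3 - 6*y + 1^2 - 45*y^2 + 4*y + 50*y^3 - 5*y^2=50*y^3 - 50*y^2 - 2*y + 2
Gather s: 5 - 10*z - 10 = -10*z - 5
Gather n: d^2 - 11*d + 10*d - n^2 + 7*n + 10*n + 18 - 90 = d^2 - d - n^2 + 17*n - 72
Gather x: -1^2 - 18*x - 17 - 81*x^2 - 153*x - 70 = -81*x^2 - 171*x - 88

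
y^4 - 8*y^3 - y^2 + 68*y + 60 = (y - 6)*(y - 5)*(y + 1)*(y + 2)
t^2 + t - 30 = (t - 5)*(t + 6)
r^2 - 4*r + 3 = (r - 3)*(r - 1)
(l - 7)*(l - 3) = l^2 - 10*l + 21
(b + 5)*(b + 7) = b^2 + 12*b + 35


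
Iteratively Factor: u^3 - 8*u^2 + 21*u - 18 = (u - 2)*(u^2 - 6*u + 9) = (u - 3)*(u - 2)*(u - 3)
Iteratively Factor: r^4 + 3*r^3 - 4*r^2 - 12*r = (r - 2)*(r^3 + 5*r^2 + 6*r) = (r - 2)*(r + 3)*(r^2 + 2*r) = (r - 2)*(r + 2)*(r + 3)*(r)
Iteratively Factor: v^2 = (v)*(v)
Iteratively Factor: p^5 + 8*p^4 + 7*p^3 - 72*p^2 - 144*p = (p + 3)*(p^4 + 5*p^3 - 8*p^2 - 48*p) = (p + 3)*(p + 4)*(p^3 + p^2 - 12*p) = p*(p + 3)*(p + 4)*(p^2 + p - 12) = p*(p + 3)*(p + 4)^2*(p - 3)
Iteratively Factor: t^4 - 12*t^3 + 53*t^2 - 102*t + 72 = (t - 3)*(t^3 - 9*t^2 + 26*t - 24) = (t - 3)*(t - 2)*(t^2 - 7*t + 12) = (t - 3)^2*(t - 2)*(t - 4)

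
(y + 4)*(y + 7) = y^2 + 11*y + 28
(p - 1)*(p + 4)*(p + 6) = p^3 + 9*p^2 + 14*p - 24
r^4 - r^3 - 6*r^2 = r^2*(r - 3)*(r + 2)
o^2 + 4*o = o*(o + 4)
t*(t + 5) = t^2 + 5*t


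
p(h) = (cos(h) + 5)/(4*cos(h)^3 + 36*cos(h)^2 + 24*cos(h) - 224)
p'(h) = (cos(h) + 5)*(12*sin(h)*cos(h)^2 + 72*sin(h)*cos(h) + 24*sin(h))/(4*cos(h)^3 + 36*cos(h)^2 + 24*cos(h) - 224)^2 - sin(h)/(4*cos(h)^3 + 36*cos(h)^2 + 24*cos(h) - 224) = (183*cos(h)/2 + 12*cos(2*h) + cos(3*h)/2 + 98)*sin(h)/(4*(cos(h)^3 + 9*cos(h)^2 + 6*cos(h) - 56)^2)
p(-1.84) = -0.02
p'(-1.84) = -0.00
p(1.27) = -0.02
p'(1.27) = 0.01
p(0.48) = -0.03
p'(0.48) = 0.01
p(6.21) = -0.04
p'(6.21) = -0.00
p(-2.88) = -0.02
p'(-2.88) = -0.00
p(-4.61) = -0.02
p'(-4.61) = 0.01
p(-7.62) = -0.02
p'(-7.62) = -0.01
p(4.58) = -0.02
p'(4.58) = -0.01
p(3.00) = -0.02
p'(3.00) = 0.00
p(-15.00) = -0.02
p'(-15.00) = 0.00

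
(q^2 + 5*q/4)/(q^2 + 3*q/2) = (4*q + 5)/(2*(2*q + 3))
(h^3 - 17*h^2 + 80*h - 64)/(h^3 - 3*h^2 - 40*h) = (h^2 - 9*h + 8)/(h*(h + 5))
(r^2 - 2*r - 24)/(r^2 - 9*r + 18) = (r + 4)/(r - 3)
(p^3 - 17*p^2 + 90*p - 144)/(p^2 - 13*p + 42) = (p^2 - 11*p + 24)/(p - 7)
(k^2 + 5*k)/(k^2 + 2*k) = (k + 5)/(k + 2)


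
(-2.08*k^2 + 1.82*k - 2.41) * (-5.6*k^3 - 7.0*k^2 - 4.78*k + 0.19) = 11.648*k^5 + 4.368*k^4 + 10.6984*k^3 + 7.7752*k^2 + 11.8656*k - 0.4579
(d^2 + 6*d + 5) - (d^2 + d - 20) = 5*d + 25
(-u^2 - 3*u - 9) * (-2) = 2*u^2 + 6*u + 18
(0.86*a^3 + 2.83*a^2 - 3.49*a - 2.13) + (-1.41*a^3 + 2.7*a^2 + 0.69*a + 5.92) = -0.55*a^3 + 5.53*a^2 - 2.8*a + 3.79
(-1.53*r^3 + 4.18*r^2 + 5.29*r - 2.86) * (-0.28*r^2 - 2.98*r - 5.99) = 0.4284*r^5 + 3.389*r^4 - 4.7729*r^3 - 40.0016*r^2 - 23.1643*r + 17.1314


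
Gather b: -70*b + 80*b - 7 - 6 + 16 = 10*b + 3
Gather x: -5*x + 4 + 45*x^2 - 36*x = 45*x^2 - 41*x + 4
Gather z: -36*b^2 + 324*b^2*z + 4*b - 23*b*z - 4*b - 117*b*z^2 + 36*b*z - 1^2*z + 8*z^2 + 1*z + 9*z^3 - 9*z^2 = -36*b^2 + 9*z^3 + z^2*(-117*b - 1) + z*(324*b^2 + 13*b)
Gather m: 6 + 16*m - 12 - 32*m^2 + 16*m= -32*m^2 + 32*m - 6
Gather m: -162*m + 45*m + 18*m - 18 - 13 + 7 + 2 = -99*m - 22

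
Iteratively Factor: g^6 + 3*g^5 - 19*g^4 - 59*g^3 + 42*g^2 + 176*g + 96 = (g + 1)*(g^5 + 2*g^4 - 21*g^3 - 38*g^2 + 80*g + 96) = (g + 1)*(g + 3)*(g^4 - g^3 - 18*g^2 + 16*g + 32) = (g - 2)*(g + 1)*(g + 3)*(g^3 + g^2 - 16*g - 16) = (g - 2)*(g + 1)*(g + 3)*(g + 4)*(g^2 - 3*g - 4) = (g - 4)*(g - 2)*(g + 1)*(g + 3)*(g + 4)*(g + 1)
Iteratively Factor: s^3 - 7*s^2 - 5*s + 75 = (s + 3)*(s^2 - 10*s + 25) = (s - 5)*(s + 3)*(s - 5)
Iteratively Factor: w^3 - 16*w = (w + 4)*(w^2 - 4*w) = (w - 4)*(w + 4)*(w)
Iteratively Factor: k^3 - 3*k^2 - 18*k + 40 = (k - 5)*(k^2 + 2*k - 8) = (k - 5)*(k + 4)*(k - 2)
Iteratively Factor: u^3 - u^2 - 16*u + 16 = (u + 4)*(u^2 - 5*u + 4) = (u - 1)*(u + 4)*(u - 4)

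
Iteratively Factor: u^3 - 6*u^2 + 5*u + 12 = (u - 3)*(u^2 - 3*u - 4) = (u - 3)*(u + 1)*(u - 4)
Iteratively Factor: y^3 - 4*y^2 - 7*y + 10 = (y + 2)*(y^2 - 6*y + 5) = (y - 1)*(y + 2)*(y - 5)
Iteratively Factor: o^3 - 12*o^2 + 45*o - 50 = (o - 2)*(o^2 - 10*o + 25) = (o - 5)*(o - 2)*(o - 5)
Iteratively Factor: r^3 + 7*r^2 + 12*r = (r + 3)*(r^2 + 4*r) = r*(r + 3)*(r + 4)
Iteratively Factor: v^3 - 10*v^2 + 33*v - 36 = (v - 4)*(v^2 - 6*v + 9) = (v - 4)*(v - 3)*(v - 3)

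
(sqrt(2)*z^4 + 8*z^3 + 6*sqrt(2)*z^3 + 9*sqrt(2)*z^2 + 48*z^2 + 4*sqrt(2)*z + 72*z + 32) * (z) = sqrt(2)*z^5 + 8*z^4 + 6*sqrt(2)*z^4 + 9*sqrt(2)*z^3 + 48*z^3 + 4*sqrt(2)*z^2 + 72*z^2 + 32*z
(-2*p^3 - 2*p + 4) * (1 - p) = 2*p^4 - 2*p^3 + 2*p^2 - 6*p + 4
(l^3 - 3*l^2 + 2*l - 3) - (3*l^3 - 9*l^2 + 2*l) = -2*l^3 + 6*l^2 - 3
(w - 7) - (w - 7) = 0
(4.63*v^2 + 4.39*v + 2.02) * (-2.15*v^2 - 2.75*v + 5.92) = -9.9545*v^4 - 22.171*v^3 + 10.9941*v^2 + 20.4338*v + 11.9584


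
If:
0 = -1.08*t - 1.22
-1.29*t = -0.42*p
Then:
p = -3.47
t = -1.13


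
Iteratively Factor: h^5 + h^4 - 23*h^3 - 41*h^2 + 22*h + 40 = (h - 5)*(h^4 + 6*h^3 + 7*h^2 - 6*h - 8) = (h - 5)*(h + 2)*(h^3 + 4*h^2 - h - 4) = (h - 5)*(h + 1)*(h + 2)*(h^2 + 3*h - 4) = (h - 5)*(h - 1)*(h + 1)*(h + 2)*(h + 4)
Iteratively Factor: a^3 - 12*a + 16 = (a - 2)*(a^2 + 2*a - 8) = (a - 2)^2*(a + 4)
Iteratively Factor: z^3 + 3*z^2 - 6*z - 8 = (z + 1)*(z^2 + 2*z - 8) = (z + 1)*(z + 4)*(z - 2)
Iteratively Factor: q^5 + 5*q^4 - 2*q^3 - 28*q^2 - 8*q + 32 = (q + 2)*(q^4 + 3*q^3 - 8*q^2 - 12*q + 16) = (q - 2)*(q + 2)*(q^3 + 5*q^2 + 2*q - 8) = (q - 2)*(q - 1)*(q + 2)*(q^2 + 6*q + 8) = (q - 2)*(q - 1)*(q + 2)^2*(q + 4)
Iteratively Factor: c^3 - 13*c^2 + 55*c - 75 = (c - 5)*(c^2 - 8*c + 15) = (c - 5)*(c - 3)*(c - 5)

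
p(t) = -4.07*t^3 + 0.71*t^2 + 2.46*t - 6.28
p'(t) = -12.21*t^2 + 1.42*t + 2.46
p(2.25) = -43.51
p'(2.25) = -56.16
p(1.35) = -11.68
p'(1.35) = -17.88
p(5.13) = -524.45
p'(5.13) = -311.58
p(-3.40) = 153.53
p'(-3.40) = -143.52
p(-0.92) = -4.77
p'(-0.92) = -9.18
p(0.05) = -6.16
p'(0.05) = 2.50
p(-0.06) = -6.42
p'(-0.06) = 2.33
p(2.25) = -43.51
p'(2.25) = -56.16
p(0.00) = -6.28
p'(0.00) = 2.46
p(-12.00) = 7099.40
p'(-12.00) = -1772.82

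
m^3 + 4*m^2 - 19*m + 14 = (m - 2)*(m - 1)*(m + 7)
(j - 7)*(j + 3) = j^2 - 4*j - 21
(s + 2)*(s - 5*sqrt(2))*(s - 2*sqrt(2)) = s^3 - 7*sqrt(2)*s^2 + 2*s^2 - 14*sqrt(2)*s + 20*s + 40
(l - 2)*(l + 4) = l^2 + 2*l - 8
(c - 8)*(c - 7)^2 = c^3 - 22*c^2 + 161*c - 392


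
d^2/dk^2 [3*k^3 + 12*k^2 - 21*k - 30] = 18*k + 24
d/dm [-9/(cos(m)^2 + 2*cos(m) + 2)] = -18*(cos(m) + 1)*sin(m)/(cos(m)^2 + 2*cos(m) + 2)^2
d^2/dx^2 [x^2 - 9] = 2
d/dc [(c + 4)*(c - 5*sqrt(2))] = 2*c - 5*sqrt(2) + 4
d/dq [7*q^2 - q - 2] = 14*q - 1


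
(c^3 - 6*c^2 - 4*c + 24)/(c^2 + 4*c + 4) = (c^2 - 8*c + 12)/(c + 2)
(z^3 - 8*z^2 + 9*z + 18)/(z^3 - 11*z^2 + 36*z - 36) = (z + 1)/(z - 2)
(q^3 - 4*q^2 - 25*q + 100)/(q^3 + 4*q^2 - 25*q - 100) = (q - 4)/(q + 4)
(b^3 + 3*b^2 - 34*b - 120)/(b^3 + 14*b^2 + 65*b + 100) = (b - 6)/(b + 5)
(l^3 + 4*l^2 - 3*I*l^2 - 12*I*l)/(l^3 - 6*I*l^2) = (l^2 + l*(4 - 3*I) - 12*I)/(l*(l - 6*I))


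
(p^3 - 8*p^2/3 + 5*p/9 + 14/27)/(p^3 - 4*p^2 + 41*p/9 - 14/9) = (p + 1/3)/(p - 1)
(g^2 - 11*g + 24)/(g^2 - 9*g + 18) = (g - 8)/(g - 6)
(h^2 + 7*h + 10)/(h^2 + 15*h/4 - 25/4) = 4*(h + 2)/(4*h - 5)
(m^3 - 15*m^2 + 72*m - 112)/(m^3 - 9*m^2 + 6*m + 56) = (m - 4)/(m + 2)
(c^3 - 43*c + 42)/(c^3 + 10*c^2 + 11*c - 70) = (c^2 - 7*c + 6)/(c^2 + 3*c - 10)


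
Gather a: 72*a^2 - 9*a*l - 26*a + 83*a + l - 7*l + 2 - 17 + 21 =72*a^2 + a*(57 - 9*l) - 6*l + 6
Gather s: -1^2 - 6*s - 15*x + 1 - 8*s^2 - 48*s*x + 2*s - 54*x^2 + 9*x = -8*s^2 + s*(-48*x - 4) - 54*x^2 - 6*x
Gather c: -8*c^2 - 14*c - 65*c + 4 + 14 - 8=-8*c^2 - 79*c + 10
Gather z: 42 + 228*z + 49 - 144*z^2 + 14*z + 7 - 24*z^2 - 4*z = -168*z^2 + 238*z + 98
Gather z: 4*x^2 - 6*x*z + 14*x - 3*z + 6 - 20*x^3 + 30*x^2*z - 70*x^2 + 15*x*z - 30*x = -20*x^3 - 66*x^2 - 16*x + z*(30*x^2 + 9*x - 3) + 6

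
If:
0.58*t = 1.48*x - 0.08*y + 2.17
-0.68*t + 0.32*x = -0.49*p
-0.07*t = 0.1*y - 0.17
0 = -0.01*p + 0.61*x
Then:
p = 5.69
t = 4.15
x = 0.09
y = -1.20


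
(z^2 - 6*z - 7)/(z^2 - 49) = (z + 1)/(z + 7)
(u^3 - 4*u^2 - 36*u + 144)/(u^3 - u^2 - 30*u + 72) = (u - 6)/(u - 3)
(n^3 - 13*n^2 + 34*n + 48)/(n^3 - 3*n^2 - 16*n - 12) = (n - 8)/(n + 2)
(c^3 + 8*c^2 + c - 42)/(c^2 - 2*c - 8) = (-c^3 - 8*c^2 - c + 42)/(-c^2 + 2*c + 8)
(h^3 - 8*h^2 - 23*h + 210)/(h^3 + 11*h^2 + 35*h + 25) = (h^2 - 13*h + 42)/(h^2 + 6*h + 5)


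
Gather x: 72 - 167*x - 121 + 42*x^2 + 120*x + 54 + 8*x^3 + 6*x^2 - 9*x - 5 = 8*x^3 + 48*x^2 - 56*x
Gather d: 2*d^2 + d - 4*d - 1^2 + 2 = 2*d^2 - 3*d + 1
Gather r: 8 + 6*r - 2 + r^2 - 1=r^2 + 6*r + 5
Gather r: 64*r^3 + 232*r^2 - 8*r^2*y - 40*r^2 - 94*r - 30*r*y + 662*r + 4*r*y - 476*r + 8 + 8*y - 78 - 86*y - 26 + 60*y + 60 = 64*r^3 + r^2*(192 - 8*y) + r*(92 - 26*y) - 18*y - 36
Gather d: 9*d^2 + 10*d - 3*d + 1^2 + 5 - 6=9*d^2 + 7*d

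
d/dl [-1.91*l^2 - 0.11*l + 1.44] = -3.82*l - 0.11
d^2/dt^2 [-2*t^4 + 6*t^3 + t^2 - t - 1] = -24*t^2 + 36*t + 2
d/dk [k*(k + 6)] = 2*k + 6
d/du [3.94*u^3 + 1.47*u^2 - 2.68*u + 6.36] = 11.82*u^2 + 2.94*u - 2.68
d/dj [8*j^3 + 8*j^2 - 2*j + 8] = 24*j^2 + 16*j - 2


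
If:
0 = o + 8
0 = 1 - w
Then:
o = -8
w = 1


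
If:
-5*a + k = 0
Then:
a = k/5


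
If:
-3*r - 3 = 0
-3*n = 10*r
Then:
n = 10/3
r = -1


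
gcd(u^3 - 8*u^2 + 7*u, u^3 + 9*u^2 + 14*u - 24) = u - 1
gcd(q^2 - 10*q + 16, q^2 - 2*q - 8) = 1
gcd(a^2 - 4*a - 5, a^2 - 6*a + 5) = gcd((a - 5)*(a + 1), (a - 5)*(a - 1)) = a - 5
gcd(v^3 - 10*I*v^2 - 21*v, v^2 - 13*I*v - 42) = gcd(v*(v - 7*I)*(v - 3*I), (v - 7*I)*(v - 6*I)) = v - 7*I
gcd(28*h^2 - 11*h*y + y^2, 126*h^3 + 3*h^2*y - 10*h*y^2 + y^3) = -7*h + y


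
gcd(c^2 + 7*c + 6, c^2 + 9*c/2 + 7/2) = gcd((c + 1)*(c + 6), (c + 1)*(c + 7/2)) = c + 1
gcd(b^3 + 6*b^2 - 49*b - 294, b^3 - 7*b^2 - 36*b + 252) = b^2 - b - 42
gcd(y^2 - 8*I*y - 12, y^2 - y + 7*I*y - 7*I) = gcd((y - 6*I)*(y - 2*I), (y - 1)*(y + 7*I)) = 1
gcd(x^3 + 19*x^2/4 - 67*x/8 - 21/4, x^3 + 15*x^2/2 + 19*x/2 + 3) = x^2 + 13*x/2 + 3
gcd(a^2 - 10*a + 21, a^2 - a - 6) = a - 3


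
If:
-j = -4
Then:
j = 4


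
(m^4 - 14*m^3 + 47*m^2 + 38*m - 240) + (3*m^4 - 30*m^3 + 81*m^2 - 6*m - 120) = 4*m^4 - 44*m^3 + 128*m^2 + 32*m - 360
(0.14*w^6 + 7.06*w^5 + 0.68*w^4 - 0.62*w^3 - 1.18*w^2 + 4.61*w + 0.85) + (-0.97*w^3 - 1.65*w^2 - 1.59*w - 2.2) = 0.14*w^6 + 7.06*w^5 + 0.68*w^4 - 1.59*w^3 - 2.83*w^2 + 3.02*w - 1.35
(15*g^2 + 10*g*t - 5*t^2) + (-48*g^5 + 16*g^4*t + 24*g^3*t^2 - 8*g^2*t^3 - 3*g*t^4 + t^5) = -48*g^5 + 16*g^4*t + 24*g^3*t^2 - 8*g^2*t^3 + 15*g^2 - 3*g*t^4 + 10*g*t + t^5 - 5*t^2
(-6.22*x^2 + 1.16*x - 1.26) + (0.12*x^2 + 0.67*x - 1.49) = -6.1*x^2 + 1.83*x - 2.75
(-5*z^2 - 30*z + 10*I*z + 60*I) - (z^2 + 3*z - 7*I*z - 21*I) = -6*z^2 - 33*z + 17*I*z + 81*I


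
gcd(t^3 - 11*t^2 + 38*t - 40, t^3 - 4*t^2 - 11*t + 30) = t^2 - 7*t + 10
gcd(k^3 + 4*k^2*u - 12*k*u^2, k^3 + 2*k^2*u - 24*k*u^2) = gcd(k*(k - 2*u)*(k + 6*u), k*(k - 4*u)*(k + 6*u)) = k^2 + 6*k*u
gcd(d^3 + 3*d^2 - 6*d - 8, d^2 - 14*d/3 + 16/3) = d - 2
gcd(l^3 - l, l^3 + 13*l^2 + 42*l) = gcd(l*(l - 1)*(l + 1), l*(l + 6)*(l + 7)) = l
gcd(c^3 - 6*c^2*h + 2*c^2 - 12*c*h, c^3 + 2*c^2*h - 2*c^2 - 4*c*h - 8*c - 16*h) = c + 2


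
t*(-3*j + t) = -3*j*t + t^2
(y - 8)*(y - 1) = y^2 - 9*y + 8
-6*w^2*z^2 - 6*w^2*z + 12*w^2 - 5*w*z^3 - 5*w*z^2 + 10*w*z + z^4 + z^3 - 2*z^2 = (-6*w + z)*(w + z)*(z - 1)*(z + 2)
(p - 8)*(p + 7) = p^2 - p - 56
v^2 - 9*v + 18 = (v - 6)*(v - 3)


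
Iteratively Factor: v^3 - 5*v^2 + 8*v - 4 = (v - 2)*(v^2 - 3*v + 2) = (v - 2)^2*(v - 1)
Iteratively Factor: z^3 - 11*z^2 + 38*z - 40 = (z - 2)*(z^2 - 9*z + 20) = (z - 4)*(z - 2)*(z - 5)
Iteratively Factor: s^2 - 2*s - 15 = (s - 5)*(s + 3)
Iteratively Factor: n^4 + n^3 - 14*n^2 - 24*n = (n - 4)*(n^3 + 5*n^2 + 6*n) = (n - 4)*(n + 3)*(n^2 + 2*n) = n*(n - 4)*(n + 3)*(n + 2)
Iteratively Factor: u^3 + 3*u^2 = (u + 3)*(u^2) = u*(u + 3)*(u)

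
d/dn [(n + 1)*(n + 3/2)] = 2*n + 5/2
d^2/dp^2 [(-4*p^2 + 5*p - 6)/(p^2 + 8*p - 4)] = 2*(37*p^3 - 66*p^2 - 84*p - 312)/(p^6 + 24*p^5 + 180*p^4 + 320*p^3 - 720*p^2 + 384*p - 64)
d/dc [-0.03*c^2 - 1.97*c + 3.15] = -0.06*c - 1.97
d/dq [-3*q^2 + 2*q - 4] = 2 - 6*q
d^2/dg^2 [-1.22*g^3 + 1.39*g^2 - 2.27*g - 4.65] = 2.78 - 7.32*g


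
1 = 1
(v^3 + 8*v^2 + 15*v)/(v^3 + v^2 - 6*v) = (v + 5)/(v - 2)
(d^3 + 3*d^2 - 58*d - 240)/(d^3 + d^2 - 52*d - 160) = (d + 6)/(d + 4)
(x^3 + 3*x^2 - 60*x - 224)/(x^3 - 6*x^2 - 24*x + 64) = (x + 7)/(x - 2)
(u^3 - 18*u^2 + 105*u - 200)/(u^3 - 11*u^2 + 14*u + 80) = (u - 5)/(u + 2)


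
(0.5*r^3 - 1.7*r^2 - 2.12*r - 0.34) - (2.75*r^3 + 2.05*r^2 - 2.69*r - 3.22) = -2.25*r^3 - 3.75*r^2 + 0.57*r + 2.88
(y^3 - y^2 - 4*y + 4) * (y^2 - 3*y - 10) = y^5 - 4*y^4 - 11*y^3 + 26*y^2 + 28*y - 40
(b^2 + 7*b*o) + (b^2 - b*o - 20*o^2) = 2*b^2 + 6*b*o - 20*o^2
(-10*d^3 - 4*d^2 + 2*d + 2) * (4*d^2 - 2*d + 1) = -40*d^5 + 4*d^4 + 6*d^3 - 2*d + 2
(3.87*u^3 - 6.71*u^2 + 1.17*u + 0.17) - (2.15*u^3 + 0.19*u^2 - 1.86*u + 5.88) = 1.72*u^3 - 6.9*u^2 + 3.03*u - 5.71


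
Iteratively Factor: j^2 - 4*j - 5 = (j + 1)*(j - 5)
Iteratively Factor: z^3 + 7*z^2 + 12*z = (z + 3)*(z^2 + 4*z) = z*(z + 3)*(z + 4)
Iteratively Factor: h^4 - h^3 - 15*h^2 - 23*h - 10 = (h + 1)*(h^3 - 2*h^2 - 13*h - 10) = (h - 5)*(h + 1)*(h^2 + 3*h + 2) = (h - 5)*(h + 1)*(h + 2)*(h + 1)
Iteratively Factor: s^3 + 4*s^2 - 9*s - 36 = (s + 4)*(s^2 - 9) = (s - 3)*(s + 4)*(s + 3)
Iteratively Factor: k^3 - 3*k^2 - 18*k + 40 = (k - 2)*(k^2 - k - 20) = (k - 2)*(k + 4)*(k - 5)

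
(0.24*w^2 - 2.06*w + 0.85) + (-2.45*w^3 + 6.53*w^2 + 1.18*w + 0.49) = -2.45*w^3 + 6.77*w^2 - 0.88*w + 1.34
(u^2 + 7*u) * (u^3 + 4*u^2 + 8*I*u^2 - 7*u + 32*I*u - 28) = u^5 + 11*u^4 + 8*I*u^4 + 21*u^3 + 88*I*u^3 - 77*u^2 + 224*I*u^2 - 196*u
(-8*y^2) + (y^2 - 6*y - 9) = -7*y^2 - 6*y - 9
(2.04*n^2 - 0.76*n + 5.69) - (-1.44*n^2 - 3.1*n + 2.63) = 3.48*n^2 + 2.34*n + 3.06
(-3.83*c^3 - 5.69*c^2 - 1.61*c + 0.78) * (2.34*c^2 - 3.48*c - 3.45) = -8.9622*c^5 + 0.0137999999999998*c^4 + 29.2473*c^3 + 27.0585*c^2 + 2.8401*c - 2.691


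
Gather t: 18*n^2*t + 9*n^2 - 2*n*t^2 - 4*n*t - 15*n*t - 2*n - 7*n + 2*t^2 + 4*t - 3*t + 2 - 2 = 9*n^2 - 9*n + t^2*(2 - 2*n) + t*(18*n^2 - 19*n + 1)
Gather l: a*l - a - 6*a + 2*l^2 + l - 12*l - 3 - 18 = -7*a + 2*l^2 + l*(a - 11) - 21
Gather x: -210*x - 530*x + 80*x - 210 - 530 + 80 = -660*x - 660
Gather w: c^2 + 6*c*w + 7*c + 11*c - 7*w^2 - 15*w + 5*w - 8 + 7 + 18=c^2 + 18*c - 7*w^2 + w*(6*c - 10) + 17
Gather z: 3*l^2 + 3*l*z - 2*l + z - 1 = 3*l^2 - 2*l + z*(3*l + 1) - 1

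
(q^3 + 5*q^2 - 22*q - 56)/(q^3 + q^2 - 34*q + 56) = (q + 2)/(q - 2)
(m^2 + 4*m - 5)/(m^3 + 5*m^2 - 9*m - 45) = (m - 1)/(m^2 - 9)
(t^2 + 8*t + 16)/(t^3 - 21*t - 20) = (t + 4)/(t^2 - 4*t - 5)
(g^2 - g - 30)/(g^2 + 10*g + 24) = (g^2 - g - 30)/(g^2 + 10*g + 24)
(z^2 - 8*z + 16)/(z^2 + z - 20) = (z - 4)/(z + 5)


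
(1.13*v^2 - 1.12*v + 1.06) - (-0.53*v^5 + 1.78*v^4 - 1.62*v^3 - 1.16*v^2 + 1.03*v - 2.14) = 0.53*v^5 - 1.78*v^4 + 1.62*v^3 + 2.29*v^2 - 2.15*v + 3.2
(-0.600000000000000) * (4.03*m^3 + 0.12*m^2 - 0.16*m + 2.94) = -2.418*m^3 - 0.072*m^2 + 0.096*m - 1.764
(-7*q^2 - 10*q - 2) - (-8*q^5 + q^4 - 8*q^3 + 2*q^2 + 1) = 8*q^5 - q^4 + 8*q^3 - 9*q^2 - 10*q - 3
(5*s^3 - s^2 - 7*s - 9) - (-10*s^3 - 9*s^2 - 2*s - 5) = 15*s^3 + 8*s^2 - 5*s - 4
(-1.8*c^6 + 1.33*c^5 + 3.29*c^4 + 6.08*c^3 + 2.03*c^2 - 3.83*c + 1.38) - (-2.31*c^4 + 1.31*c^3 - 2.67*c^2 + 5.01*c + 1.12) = -1.8*c^6 + 1.33*c^5 + 5.6*c^4 + 4.77*c^3 + 4.7*c^2 - 8.84*c + 0.26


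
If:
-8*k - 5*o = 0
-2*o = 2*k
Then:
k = 0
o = 0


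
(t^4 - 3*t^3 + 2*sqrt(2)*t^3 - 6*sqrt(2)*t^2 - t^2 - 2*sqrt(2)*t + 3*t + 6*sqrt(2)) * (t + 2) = t^5 - t^4 + 2*sqrt(2)*t^4 - 7*t^3 - 2*sqrt(2)*t^3 - 14*sqrt(2)*t^2 + t^2 + 2*sqrt(2)*t + 6*t + 12*sqrt(2)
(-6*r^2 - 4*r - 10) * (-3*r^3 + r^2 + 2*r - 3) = 18*r^5 + 6*r^4 + 14*r^3 - 8*r + 30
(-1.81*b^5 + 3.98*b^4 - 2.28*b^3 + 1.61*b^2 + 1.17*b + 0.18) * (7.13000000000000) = -12.9053*b^5 + 28.3774*b^4 - 16.2564*b^3 + 11.4793*b^2 + 8.3421*b + 1.2834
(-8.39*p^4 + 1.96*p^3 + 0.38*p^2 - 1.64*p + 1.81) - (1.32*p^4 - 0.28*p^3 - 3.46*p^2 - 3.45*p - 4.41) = -9.71*p^4 + 2.24*p^3 + 3.84*p^2 + 1.81*p + 6.22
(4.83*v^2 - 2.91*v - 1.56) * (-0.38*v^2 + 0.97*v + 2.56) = -1.8354*v^4 + 5.7909*v^3 + 10.1349*v^2 - 8.9628*v - 3.9936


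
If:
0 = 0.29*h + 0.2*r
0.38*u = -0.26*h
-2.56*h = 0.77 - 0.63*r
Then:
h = -0.22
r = 0.32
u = 0.15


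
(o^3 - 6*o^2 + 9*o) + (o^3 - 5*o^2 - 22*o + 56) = 2*o^3 - 11*o^2 - 13*o + 56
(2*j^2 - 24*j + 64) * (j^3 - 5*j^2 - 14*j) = 2*j^5 - 34*j^4 + 156*j^3 + 16*j^2 - 896*j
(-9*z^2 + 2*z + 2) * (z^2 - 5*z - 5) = -9*z^4 + 47*z^3 + 37*z^2 - 20*z - 10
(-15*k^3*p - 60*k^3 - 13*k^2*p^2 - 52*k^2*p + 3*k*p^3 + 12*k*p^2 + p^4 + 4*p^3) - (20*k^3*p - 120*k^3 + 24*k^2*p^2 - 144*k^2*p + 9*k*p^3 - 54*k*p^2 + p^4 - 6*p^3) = -35*k^3*p + 60*k^3 - 37*k^2*p^2 + 92*k^2*p - 6*k*p^3 + 66*k*p^2 + 10*p^3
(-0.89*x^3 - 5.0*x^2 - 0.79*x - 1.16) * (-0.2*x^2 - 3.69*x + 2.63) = 0.178*x^5 + 4.2841*x^4 + 16.2673*x^3 - 10.0029*x^2 + 2.2027*x - 3.0508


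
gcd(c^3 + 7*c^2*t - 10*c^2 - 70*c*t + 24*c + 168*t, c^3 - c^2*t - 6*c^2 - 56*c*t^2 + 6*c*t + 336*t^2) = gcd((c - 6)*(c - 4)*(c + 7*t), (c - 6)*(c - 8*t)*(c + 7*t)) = c^2 + 7*c*t - 6*c - 42*t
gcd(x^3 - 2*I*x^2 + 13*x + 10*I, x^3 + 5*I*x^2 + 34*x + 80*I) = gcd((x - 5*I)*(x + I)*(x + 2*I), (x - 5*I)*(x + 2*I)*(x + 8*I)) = x^2 - 3*I*x + 10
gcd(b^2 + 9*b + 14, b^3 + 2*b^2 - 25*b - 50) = b + 2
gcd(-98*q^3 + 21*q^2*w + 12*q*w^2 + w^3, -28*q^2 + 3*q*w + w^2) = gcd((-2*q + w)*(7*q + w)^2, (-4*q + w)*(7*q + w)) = 7*q + w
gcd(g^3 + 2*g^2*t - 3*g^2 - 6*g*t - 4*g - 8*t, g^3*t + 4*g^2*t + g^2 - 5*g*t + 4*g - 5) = 1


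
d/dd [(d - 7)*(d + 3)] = 2*d - 4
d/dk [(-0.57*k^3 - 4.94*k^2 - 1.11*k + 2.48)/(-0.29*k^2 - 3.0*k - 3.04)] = (0.1653*k^4 + 3.42*k^3 + 19.6965*k^2 + 31.4736*k + 10.8144)/(0.0841*k^4 + 1.74*k^3 + 10.7632*k^2 + 18.24*k + 9.2416)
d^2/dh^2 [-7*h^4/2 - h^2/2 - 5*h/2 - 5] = -42*h^2 - 1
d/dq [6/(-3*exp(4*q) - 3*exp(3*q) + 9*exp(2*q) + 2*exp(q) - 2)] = (72*exp(3*q) + 54*exp(2*q) - 108*exp(q) - 12)*exp(q)/(3*exp(4*q) + 3*exp(3*q) - 9*exp(2*q) - 2*exp(q) + 2)^2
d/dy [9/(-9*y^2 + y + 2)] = 9*(18*y - 1)/(-9*y^2 + y + 2)^2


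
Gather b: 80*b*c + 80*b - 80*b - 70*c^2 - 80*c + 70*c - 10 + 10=80*b*c - 70*c^2 - 10*c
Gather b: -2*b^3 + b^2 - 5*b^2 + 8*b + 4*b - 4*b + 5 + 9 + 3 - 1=-2*b^3 - 4*b^2 + 8*b + 16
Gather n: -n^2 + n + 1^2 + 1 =-n^2 + n + 2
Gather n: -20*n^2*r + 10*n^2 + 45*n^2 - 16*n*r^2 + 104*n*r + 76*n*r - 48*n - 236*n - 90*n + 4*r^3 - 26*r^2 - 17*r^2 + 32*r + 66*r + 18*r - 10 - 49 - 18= n^2*(55 - 20*r) + n*(-16*r^2 + 180*r - 374) + 4*r^3 - 43*r^2 + 116*r - 77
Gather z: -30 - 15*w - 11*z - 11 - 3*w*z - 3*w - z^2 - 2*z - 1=-18*w - z^2 + z*(-3*w - 13) - 42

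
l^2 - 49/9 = (l - 7/3)*(l + 7/3)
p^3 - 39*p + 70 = (p - 5)*(p - 2)*(p + 7)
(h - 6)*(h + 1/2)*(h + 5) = h^3 - h^2/2 - 61*h/2 - 15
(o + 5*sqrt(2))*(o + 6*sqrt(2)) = o^2 + 11*sqrt(2)*o + 60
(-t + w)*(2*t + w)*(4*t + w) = -8*t^3 + 2*t^2*w + 5*t*w^2 + w^3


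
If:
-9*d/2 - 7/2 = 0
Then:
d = -7/9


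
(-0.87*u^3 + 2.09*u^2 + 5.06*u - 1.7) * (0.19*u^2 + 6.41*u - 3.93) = -0.1653*u^5 - 5.1796*u^4 + 17.7774*u^3 + 23.8979*u^2 - 30.7828*u + 6.681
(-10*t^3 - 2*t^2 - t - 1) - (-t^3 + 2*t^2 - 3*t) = -9*t^3 - 4*t^2 + 2*t - 1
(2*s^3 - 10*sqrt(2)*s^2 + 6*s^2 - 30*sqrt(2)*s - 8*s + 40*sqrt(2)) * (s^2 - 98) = 2*s^5 - 10*sqrt(2)*s^4 + 6*s^4 - 204*s^3 - 30*sqrt(2)*s^3 - 588*s^2 + 1020*sqrt(2)*s^2 + 784*s + 2940*sqrt(2)*s - 3920*sqrt(2)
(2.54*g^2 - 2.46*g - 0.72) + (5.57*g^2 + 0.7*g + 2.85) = 8.11*g^2 - 1.76*g + 2.13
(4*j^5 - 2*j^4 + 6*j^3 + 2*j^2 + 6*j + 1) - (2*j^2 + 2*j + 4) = 4*j^5 - 2*j^4 + 6*j^3 + 4*j - 3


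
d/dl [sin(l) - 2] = cos(l)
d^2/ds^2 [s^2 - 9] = 2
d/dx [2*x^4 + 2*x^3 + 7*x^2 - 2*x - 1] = 8*x^3 + 6*x^2 + 14*x - 2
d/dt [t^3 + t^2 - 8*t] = 3*t^2 + 2*t - 8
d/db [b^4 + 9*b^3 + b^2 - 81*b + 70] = 4*b^3 + 27*b^2 + 2*b - 81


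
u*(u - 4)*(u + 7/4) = u^3 - 9*u^2/4 - 7*u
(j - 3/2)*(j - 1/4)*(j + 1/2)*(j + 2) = j^4 + 3*j^3/4 - 3*j^2 - 13*j/16 + 3/8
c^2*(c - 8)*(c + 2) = c^4 - 6*c^3 - 16*c^2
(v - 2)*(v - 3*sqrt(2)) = v^2 - 3*sqrt(2)*v - 2*v + 6*sqrt(2)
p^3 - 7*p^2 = p^2*(p - 7)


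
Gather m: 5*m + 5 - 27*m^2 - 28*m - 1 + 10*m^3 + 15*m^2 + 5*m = 10*m^3 - 12*m^2 - 18*m + 4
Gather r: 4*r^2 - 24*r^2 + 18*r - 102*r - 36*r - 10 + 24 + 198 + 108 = -20*r^2 - 120*r + 320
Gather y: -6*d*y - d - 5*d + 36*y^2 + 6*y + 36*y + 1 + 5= -6*d + 36*y^2 + y*(42 - 6*d) + 6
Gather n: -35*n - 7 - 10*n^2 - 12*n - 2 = -10*n^2 - 47*n - 9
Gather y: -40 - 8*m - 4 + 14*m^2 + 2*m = 14*m^2 - 6*m - 44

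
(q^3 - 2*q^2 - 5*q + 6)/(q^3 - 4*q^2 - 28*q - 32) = (q^2 - 4*q + 3)/(q^2 - 6*q - 16)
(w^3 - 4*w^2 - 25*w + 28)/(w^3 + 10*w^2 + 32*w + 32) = (w^2 - 8*w + 7)/(w^2 + 6*w + 8)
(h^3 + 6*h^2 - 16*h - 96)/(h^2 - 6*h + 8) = (h^2 + 10*h + 24)/(h - 2)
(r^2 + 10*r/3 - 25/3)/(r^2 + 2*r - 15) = (r - 5/3)/(r - 3)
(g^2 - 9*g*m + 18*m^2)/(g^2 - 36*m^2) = (g - 3*m)/(g + 6*m)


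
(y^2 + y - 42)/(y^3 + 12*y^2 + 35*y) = (y - 6)/(y*(y + 5))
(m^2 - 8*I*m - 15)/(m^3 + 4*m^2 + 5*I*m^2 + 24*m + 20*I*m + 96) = (m - 5*I)/(m^2 + m*(4 + 8*I) + 32*I)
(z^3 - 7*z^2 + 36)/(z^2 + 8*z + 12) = (z^2 - 9*z + 18)/(z + 6)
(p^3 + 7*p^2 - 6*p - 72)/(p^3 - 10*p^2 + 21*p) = (p^2 + 10*p + 24)/(p*(p - 7))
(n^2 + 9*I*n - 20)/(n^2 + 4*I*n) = (n + 5*I)/n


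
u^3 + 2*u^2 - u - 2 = (u - 1)*(u + 1)*(u + 2)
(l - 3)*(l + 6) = l^2 + 3*l - 18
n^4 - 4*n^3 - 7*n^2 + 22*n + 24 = (n - 4)*(n - 3)*(n + 1)*(n + 2)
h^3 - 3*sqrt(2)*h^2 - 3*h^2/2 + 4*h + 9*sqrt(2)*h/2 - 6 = (h - 3/2)*(h - 2*sqrt(2))*(h - sqrt(2))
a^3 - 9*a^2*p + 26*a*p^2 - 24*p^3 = (a - 4*p)*(a - 3*p)*(a - 2*p)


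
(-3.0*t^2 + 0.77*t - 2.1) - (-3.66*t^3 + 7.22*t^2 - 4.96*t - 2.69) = 3.66*t^3 - 10.22*t^2 + 5.73*t + 0.59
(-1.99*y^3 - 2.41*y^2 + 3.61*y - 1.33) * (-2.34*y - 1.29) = 4.6566*y^4 + 8.2065*y^3 - 5.3385*y^2 - 1.5447*y + 1.7157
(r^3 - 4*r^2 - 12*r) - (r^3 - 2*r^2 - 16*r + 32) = -2*r^2 + 4*r - 32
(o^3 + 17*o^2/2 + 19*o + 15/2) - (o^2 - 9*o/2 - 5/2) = o^3 + 15*o^2/2 + 47*o/2 + 10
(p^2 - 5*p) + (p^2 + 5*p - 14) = 2*p^2 - 14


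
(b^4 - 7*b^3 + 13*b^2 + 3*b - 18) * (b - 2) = b^5 - 9*b^4 + 27*b^3 - 23*b^2 - 24*b + 36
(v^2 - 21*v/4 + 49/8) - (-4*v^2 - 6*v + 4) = 5*v^2 + 3*v/4 + 17/8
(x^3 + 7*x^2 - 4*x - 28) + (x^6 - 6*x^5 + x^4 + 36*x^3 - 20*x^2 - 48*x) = x^6 - 6*x^5 + x^4 + 37*x^3 - 13*x^2 - 52*x - 28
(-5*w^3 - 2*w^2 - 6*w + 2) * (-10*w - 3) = 50*w^4 + 35*w^3 + 66*w^2 - 2*w - 6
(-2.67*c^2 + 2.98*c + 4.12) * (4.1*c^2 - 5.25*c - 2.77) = -10.947*c^4 + 26.2355*c^3 + 8.6429*c^2 - 29.8846*c - 11.4124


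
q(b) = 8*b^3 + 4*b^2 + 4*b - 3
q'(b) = 24*b^2 + 8*b + 4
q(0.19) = -2.04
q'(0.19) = 6.39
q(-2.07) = -65.10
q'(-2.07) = 90.28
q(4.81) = 999.06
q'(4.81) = 597.75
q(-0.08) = -3.30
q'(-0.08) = 3.51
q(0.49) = 0.86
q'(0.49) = 13.68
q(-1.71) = -38.15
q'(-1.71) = 60.50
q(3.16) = 302.02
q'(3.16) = 268.93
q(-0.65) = -6.11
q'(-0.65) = 8.94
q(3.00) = 261.00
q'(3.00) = 244.00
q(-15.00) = -26163.00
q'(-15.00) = 5284.00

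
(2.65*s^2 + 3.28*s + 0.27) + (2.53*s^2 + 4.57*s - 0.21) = 5.18*s^2 + 7.85*s + 0.06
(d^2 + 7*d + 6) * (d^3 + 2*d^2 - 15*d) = d^5 + 9*d^4 + 5*d^3 - 93*d^2 - 90*d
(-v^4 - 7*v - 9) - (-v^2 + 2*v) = -v^4 + v^2 - 9*v - 9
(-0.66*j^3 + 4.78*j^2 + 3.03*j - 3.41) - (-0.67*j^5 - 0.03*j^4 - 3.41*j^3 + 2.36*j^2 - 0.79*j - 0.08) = 0.67*j^5 + 0.03*j^4 + 2.75*j^3 + 2.42*j^2 + 3.82*j - 3.33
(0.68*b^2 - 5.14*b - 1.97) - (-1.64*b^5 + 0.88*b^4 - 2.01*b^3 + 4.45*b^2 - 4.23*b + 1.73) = 1.64*b^5 - 0.88*b^4 + 2.01*b^3 - 3.77*b^2 - 0.909999999999999*b - 3.7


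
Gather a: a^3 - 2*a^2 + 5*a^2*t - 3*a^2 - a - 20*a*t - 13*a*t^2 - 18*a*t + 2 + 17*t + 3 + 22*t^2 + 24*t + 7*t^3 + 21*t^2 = a^3 + a^2*(5*t - 5) + a*(-13*t^2 - 38*t - 1) + 7*t^3 + 43*t^2 + 41*t + 5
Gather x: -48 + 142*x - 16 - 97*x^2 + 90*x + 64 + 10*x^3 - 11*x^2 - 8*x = 10*x^3 - 108*x^2 + 224*x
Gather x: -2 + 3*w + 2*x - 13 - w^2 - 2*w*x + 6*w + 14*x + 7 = -w^2 + 9*w + x*(16 - 2*w) - 8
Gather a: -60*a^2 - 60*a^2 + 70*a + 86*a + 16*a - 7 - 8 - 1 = -120*a^2 + 172*a - 16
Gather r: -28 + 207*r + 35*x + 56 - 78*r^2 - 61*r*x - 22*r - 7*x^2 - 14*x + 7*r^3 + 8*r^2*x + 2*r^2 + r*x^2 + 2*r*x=7*r^3 + r^2*(8*x - 76) + r*(x^2 - 59*x + 185) - 7*x^2 + 21*x + 28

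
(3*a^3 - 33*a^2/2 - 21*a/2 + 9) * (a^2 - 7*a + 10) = 3*a^5 - 75*a^4/2 + 135*a^3 - 165*a^2/2 - 168*a + 90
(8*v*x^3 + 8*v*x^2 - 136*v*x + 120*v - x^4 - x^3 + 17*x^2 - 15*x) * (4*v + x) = 32*v^2*x^3 + 32*v^2*x^2 - 544*v^2*x + 480*v^2 + 4*v*x^4 + 4*v*x^3 - 68*v*x^2 + 60*v*x - x^5 - x^4 + 17*x^3 - 15*x^2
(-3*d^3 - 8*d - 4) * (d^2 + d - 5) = -3*d^5 - 3*d^4 + 7*d^3 - 12*d^2 + 36*d + 20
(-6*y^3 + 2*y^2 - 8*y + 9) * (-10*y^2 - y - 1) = 60*y^5 - 14*y^4 + 84*y^3 - 84*y^2 - y - 9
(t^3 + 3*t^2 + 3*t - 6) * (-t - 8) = -t^4 - 11*t^3 - 27*t^2 - 18*t + 48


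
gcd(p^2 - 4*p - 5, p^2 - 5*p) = p - 5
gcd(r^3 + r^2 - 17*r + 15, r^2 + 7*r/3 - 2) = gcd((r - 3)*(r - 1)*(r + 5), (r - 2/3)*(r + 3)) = 1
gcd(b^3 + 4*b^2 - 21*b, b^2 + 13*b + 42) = b + 7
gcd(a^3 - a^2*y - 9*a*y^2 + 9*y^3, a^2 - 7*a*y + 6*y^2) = -a + y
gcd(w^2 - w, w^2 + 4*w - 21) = 1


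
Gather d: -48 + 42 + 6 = 0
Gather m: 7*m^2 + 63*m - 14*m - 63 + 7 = 7*m^2 + 49*m - 56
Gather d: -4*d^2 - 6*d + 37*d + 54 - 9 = -4*d^2 + 31*d + 45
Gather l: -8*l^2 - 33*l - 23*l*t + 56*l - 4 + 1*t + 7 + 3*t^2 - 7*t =-8*l^2 + l*(23 - 23*t) + 3*t^2 - 6*t + 3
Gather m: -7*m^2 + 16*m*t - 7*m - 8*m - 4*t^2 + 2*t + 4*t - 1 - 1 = -7*m^2 + m*(16*t - 15) - 4*t^2 + 6*t - 2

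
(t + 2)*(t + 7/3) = t^2 + 13*t/3 + 14/3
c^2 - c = c*(c - 1)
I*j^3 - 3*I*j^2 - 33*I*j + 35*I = (j - 7)*(j + 5)*(I*j - I)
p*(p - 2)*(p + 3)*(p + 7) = p^4 + 8*p^3 + p^2 - 42*p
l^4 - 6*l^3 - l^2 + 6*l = l*(l - 6)*(l - 1)*(l + 1)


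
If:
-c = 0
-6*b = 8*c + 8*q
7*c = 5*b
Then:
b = 0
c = 0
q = 0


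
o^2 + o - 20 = (o - 4)*(o + 5)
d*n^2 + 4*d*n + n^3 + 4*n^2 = n*(d + n)*(n + 4)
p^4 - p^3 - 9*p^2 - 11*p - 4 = (p - 4)*(p + 1)^3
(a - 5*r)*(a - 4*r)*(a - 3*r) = a^3 - 12*a^2*r + 47*a*r^2 - 60*r^3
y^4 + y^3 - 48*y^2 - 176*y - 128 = (y - 8)*(y + 1)*(y + 4)^2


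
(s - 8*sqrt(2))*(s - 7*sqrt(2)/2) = s^2 - 23*sqrt(2)*s/2 + 56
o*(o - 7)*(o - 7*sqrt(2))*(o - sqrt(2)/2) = o^4 - 15*sqrt(2)*o^3/2 - 7*o^3 + 7*o^2 + 105*sqrt(2)*o^2/2 - 49*o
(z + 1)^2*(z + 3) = z^3 + 5*z^2 + 7*z + 3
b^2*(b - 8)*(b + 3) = b^4 - 5*b^3 - 24*b^2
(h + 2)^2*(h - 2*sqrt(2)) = h^3 - 2*sqrt(2)*h^2 + 4*h^2 - 8*sqrt(2)*h + 4*h - 8*sqrt(2)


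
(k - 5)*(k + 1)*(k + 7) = k^3 + 3*k^2 - 33*k - 35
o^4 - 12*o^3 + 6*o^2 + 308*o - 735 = (o - 7)^2*(o - 3)*(o + 5)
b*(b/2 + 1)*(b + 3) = b^3/2 + 5*b^2/2 + 3*b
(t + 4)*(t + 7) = t^2 + 11*t + 28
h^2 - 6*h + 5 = (h - 5)*(h - 1)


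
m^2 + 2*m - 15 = (m - 3)*(m + 5)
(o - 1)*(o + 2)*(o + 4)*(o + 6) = o^4 + 11*o^3 + 32*o^2 + 4*o - 48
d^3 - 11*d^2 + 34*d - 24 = (d - 6)*(d - 4)*(d - 1)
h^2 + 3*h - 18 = (h - 3)*(h + 6)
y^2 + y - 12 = (y - 3)*(y + 4)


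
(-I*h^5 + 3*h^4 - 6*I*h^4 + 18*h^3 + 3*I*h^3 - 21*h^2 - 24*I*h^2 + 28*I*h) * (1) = -I*h^5 + 3*h^4 - 6*I*h^4 + 18*h^3 + 3*I*h^3 - 21*h^2 - 24*I*h^2 + 28*I*h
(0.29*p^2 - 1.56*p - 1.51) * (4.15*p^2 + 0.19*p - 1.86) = 1.2035*p^4 - 6.4189*p^3 - 7.1023*p^2 + 2.6147*p + 2.8086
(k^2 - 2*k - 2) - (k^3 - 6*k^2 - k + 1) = -k^3 + 7*k^2 - k - 3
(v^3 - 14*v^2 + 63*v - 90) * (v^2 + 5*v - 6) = v^5 - 9*v^4 - 13*v^3 + 309*v^2 - 828*v + 540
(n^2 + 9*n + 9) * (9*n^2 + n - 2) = 9*n^4 + 82*n^3 + 88*n^2 - 9*n - 18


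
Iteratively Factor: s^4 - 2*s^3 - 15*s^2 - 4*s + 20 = (s + 2)*(s^3 - 4*s^2 - 7*s + 10) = (s - 5)*(s + 2)*(s^2 + s - 2) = (s - 5)*(s + 2)^2*(s - 1)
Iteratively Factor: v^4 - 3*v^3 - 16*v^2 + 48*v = (v - 3)*(v^3 - 16*v) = v*(v - 3)*(v^2 - 16) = v*(v - 4)*(v - 3)*(v + 4)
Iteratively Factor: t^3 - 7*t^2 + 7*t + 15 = (t - 3)*(t^2 - 4*t - 5) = (t - 5)*(t - 3)*(t + 1)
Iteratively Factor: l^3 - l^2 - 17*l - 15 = (l + 3)*(l^2 - 4*l - 5) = (l + 1)*(l + 3)*(l - 5)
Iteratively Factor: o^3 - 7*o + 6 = (o - 2)*(o^2 + 2*o - 3) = (o - 2)*(o + 3)*(o - 1)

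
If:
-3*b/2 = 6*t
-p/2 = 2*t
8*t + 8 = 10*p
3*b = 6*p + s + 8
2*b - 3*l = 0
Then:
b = 2/3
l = 4/9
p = 2/3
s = -10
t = -1/6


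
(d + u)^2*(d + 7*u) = d^3 + 9*d^2*u + 15*d*u^2 + 7*u^3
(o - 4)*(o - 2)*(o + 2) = o^3 - 4*o^2 - 4*o + 16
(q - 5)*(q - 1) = q^2 - 6*q + 5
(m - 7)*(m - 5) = m^2 - 12*m + 35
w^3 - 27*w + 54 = (w - 3)^2*(w + 6)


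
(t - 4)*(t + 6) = t^2 + 2*t - 24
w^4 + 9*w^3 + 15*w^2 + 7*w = w*(w + 1)^2*(w + 7)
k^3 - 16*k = k*(k - 4)*(k + 4)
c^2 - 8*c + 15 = (c - 5)*(c - 3)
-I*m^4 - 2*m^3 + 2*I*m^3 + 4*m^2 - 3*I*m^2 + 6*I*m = m*(m - 2)*(m - 3*I)*(-I*m + 1)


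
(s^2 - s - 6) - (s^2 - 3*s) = 2*s - 6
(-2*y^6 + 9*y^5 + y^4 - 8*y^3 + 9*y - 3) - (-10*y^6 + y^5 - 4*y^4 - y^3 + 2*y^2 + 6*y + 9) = 8*y^6 + 8*y^5 + 5*y^4 - 7*y^3 - 2*y^2 + 3*y - 12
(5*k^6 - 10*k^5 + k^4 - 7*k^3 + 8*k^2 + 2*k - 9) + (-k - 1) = 5*k^6 - 10*k^5 + k^4 - 7*k^3 + 8*k^2 + k - 10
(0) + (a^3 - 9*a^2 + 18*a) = a^3 - 9*a^2 + 18*a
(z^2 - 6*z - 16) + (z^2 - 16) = 2*z^2 - 6*z - 32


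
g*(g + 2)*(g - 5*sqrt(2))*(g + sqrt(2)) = g^4 - 4*sqrt(2)*g^3 + 2*g^3 - 8*sqrt(2)*g^2 - 10*g^2 - 20*g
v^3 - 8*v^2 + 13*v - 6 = (v - 6)*(v - 1)^2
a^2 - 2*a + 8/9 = (a - 4/3)*(a - 2/3)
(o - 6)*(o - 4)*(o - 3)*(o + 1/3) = o^4 - 38*o^3/3 + 149*o^2/3 - 54*o - 24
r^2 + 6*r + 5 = (r + 1)*(r + 5)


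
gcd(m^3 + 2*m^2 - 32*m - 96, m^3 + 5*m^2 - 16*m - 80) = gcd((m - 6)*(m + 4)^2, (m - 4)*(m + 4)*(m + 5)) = m + 4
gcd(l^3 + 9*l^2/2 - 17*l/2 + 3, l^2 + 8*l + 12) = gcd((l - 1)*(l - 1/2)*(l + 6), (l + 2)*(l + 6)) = l + 6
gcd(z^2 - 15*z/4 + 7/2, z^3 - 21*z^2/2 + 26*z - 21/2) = 1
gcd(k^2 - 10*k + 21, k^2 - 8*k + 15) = k - 3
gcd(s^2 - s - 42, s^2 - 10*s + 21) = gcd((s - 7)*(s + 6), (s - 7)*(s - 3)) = s - 7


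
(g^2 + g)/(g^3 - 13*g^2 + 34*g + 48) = g/(g^2 - 14*g + 48)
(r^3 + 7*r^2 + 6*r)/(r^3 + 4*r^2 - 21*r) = (r^2 + 7*r + 6)/(r^2 + 4*r - 21)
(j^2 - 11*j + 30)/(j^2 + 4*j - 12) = (j^2 - 11*j + 30)/(j^2 + 4*j - 12)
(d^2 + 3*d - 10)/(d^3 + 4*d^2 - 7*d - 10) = 1/(d + 1)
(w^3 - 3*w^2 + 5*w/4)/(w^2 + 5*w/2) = (4*w^2 - 12*w + 5)/(2*(2*w + 5))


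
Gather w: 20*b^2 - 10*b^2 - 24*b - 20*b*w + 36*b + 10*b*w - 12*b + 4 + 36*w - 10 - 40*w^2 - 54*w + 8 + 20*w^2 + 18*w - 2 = 10*b^2 - 10*b*w - 20*w^2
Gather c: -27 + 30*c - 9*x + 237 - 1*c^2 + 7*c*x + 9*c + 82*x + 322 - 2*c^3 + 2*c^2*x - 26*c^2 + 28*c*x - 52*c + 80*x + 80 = -2*c^3 + c^2*(2*x - 27) + c*(35*x - 13) + 153*x + 612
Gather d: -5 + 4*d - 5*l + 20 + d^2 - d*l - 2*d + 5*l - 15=d^2 + d*(2 - l)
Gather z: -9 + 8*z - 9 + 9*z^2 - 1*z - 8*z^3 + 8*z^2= -8*z^3 + 17*z^2 + 7*z - 18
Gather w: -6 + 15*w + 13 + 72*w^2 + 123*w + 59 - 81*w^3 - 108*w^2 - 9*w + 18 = -81*w^3 - 36*w^2 + 129*w + 84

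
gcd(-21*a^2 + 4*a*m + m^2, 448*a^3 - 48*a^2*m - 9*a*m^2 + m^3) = 7*a + m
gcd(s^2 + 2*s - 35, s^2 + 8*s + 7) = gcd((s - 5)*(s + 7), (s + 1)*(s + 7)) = s + 7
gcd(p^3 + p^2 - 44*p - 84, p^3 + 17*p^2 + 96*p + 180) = p + 6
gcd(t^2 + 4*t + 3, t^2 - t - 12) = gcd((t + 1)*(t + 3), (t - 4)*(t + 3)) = t + 3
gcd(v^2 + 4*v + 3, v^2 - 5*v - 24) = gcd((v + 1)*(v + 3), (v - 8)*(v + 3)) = v + 3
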